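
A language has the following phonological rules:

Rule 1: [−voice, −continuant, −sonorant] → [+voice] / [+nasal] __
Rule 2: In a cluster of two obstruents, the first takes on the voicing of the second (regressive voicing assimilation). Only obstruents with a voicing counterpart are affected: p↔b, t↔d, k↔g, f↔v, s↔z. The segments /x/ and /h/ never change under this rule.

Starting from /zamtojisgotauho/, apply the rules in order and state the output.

zamdojizgotauho

Rule 1 (post-nasal voicing): /t/ is a voiceless stop immediately after the nasal /m/, so it voices to [d]. /zamtojisgotauho/ → zamdojisgotauho.
Rule 2 (regressive voicing assimilation): /s/ precedes the voiced obstruent /g/, so it voices to [z] by assimilation. /zamdojisgotauho/ → zamdojizgotauho.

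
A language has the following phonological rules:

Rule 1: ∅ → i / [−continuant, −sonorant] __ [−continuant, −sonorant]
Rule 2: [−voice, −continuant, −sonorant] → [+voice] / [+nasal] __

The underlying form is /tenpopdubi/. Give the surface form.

tenbopidubi

Rule 1 (stop-cluster i-epenthesis): /p/ and /d/ form a stop–stop cluster, so [i] is inserted between them. /tenpopdubi/ → tenpopidubi.
Rule 2 (post-nasal voicing): /p/ is a voiceless stop immediately after the nasal /n/, so it voices to [b]. /tenpopidubi/ → tenbopidubi.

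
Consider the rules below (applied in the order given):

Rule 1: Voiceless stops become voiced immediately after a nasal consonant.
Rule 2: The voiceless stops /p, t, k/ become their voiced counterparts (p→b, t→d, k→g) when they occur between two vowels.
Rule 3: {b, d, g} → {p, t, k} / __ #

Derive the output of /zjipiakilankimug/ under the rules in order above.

zjibiagilangimuk

Rule 1 (post-nasal voicing): /k/ is a voiceless stop immediately after the nasal /n/, so it voices to [g]. /zjipiakilankimug/ → zjipiakilangimug.
Rule 2 (intervocalic voicing): /p/ is a voiceless stop between vowels /i/ and /i/, so it voices to [b]. /k/ is a voiceless stop between vowels /a/ and /i/, so it voices to [g]. /zjipiakilangimug/ → zjibiagilangimug.
Rule 3 (final devoicing): /g/ is a voiced stop in word-final position, so it devoices to [k]. /zjibiagilangimug/ → zjibiagilangimuk.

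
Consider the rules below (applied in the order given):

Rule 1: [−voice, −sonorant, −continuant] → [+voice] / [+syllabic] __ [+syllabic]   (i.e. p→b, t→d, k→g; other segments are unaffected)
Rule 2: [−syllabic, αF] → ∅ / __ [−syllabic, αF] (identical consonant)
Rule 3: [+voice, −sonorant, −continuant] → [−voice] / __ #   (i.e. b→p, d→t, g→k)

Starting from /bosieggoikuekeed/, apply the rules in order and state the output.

bosiegoiguegeet

Rule 1 (intervocalic voicing): /k/ is a voiceless stop between vowels /i/ and /u/, so it voices to [g]. /k/ is a voiceless stop between vowels /e/ and /e/, so it voices to [g]. /bosieggoikuekeed/ → bosieggoiguegeed.
Rule 2 (degemination): /gg/ is a geminate; the first /g/ deletes. /bosieggoiguegeed/ → bosiegoiguegeed.
Rule 3 (final devoicing): /d/ is a voiced stop in word-final position, so it devoices to [t]. /bosiegoiguegeed/ → bosiegoiguegeet.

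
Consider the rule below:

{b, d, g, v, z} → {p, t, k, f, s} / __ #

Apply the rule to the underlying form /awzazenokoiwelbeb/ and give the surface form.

Scanning /awzazenokoiwelbeb/: /z/ at position 3 is not in the conditioning environment; /z/ at position 5 is not in the conditioning environment; /b/ at position 15 is not in the conditioning environment; /b/ is a voiced obstruent in word-final position, so it devoices to [p].
Result: [awzazenokoiwelbep].

awzazenokoiwelbep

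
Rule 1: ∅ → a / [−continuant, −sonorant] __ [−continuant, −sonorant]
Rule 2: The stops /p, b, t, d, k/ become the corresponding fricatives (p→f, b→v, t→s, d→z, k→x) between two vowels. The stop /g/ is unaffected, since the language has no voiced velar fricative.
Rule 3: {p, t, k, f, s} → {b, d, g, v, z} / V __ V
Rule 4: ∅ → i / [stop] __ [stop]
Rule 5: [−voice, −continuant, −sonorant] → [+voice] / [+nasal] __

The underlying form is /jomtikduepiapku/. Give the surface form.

jomdixazueviavaxu

Rule 1 (stop-cluster a-epenthesis): /k/ and /d/ form a stop–stop cluster, so [a] is inserted between them. /p/ and /k/ form a stop–stop cluster, so [a] is inserted between them. /jomtikduepiapku/ → jomtikaduepiapaku.
Rule 2 (intervocalic spirantization): /k/ is a stop between vowels /i/ and /a/, so it spirantizes to the fricative [x]. /d/ is a stop between vowels /a/ and /u/, so it spirantizes to the fricative [z]. /p/ is a stop between vowels /e/ and /i/, so it spirantizes to the fricative [f]. /p/ is a stop between vowels /a/ and /a/, so it spirantizes to the fricative [f]. /k/ is a stop between vowels /a/ and /u/, so it spirantizes to the fricative [x]. /jomtikaduepiapaku/ → jomtixazuefiafaxu.
Rule 3 (intervocalic voicing): /f/ is a voiceless obstruent between vowels /e/ and /i/, so it voices to [v]. /f/ is a voiceless obstruent between vowels /a/ and /a/, so it voices to [v]. /jomtixazuefiafaxu/ → jomtixazueviavaxu.
Rule 4 (stop-cluster i-epenthesis): no segment meets the environment; /jomtixazueviavaxu/ is unchanged.
Rule 5 (post-nasal voicing): /t/ is a voiceless stop immediately after the nasal /m/, so it voices to [d]. /jomtixazueviavaxu/ → jomdixazueviavaxu.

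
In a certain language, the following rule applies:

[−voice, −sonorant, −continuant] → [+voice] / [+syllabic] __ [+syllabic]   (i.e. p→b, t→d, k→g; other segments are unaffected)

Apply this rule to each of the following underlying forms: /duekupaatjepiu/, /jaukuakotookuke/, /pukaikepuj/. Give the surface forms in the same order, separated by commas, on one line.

duegubaatjebiu, jauguagodooguge, pugaigebuj

/duekupaatjepiu/: /k/ is a voiceless stop between vowels /e/ and /u/, so it voices to [g]. /p/ is a voiceless stop between vowels /u/ and /a/, so it voices to [b]. /p/ is a voiceless stop between vowels /e/ and /i/, so it voices to [b]. → [duegubaatjebiu].
/jaukuakotookuke/: /k/ is a voiceless stop between vowels /u/ and /u/, so it voices to [g]. /k/ is a voiceless stop between vowels /a/ and /o/, so it voices to [g]. /t/ is a voiceless stop between vowels /o/ and /o/, so it voices to [d]. /k/ is a voiceless stop between vowels /o/ and /u/, so it voices to [g]. /k/ is a voiceless stop between vowels /u/ and /e/, so it voices to [g]. → [jauguagodooguge].
/pukaikepuj/: /k/ is a voiceless stop between vowels /u/ and /a/, so it voices to [g]. /k/ is a voiceless stop between vowels /i/ and /e/, so it voices to [g]. /p/ is a voiceless stop between vowels /e/ and /u/, so it voices to [b]. → [pugaigebuj].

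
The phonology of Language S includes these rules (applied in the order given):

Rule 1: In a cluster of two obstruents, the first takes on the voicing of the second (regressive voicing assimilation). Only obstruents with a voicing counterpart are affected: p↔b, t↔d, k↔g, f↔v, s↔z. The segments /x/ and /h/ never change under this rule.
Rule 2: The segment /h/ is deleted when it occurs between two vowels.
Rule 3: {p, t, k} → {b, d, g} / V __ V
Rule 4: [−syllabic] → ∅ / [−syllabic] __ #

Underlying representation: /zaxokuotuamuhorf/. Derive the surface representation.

Rule 1 (regressive voicing assimilation): no segment meets the environment; /zaxokuotuamuhorf/ is unchanged.
Rule 2 (intervocalic h-deletion): /h/ occurs between vowels /u/ and /o/, so it deletes. /zaxokuotuamuhorf/ → zaxokuotuamuorf.
Rule 3 (intervocalic voicing): /k/ is a voiceless stop between vowels /o/ and /u/, so it voices to [g]. /t/ is a voiceless stop between vowels /o/ and /u/, so it voices to [d]. /zaxokuotuamuorf/ → zaxoguoduamuorf.
Rule 4 (final cluster simplification): /f/ is the second consonant of a word-final cluster /rf/, so it deletes. /zaxoguoduamuorf/ → zaxoguoduamuor.

zaxoguoduamuor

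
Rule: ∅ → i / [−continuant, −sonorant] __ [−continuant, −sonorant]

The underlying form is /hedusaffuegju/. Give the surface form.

hedusaffuegju

No segment of /hedusaffuegju/ meets the structural description of the rule, so the form surfaces unchanged.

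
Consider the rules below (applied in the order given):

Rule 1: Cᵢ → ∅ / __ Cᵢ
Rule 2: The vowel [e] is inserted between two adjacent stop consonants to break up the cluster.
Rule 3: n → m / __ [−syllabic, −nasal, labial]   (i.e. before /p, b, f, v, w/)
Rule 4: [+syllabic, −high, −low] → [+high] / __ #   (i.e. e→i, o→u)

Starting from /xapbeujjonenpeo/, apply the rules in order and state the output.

xapebeujonempeu

Rule 1 (degemination): /jj/ is a geminate; the first /j/ deletes. /xapbeujjonenpeo/ → xapbeujonenpeo.
Rule 2 (stop-cluster e-epenthesis): /p/ and /b/ form a stop–stop cluster, so [e] is inserted between them. /xapbeujonenpeo/ → xapebeujonenpeo.
Rule 3 (nasal place assimilation): /n/ precedes the labial consonant /p/, so it assimilates in place to [m]. /xapebeujonenpeo/ → xapebeujonempeo.
Rule 4 (final vowel raising): /o/ is a mid vowel in word-final position, so it raises to [u]. /xapebeujonempeo/ → xapebeujonempeu.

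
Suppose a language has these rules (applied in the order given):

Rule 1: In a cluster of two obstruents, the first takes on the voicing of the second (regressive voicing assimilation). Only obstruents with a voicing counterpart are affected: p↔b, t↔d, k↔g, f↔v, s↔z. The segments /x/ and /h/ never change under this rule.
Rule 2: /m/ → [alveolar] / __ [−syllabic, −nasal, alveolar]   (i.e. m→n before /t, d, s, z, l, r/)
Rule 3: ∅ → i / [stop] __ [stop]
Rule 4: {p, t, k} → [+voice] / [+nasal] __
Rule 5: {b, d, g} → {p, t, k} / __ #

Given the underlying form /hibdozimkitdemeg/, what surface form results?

Rule 1 (regressive voicing assimilation): /t/ precedes the voiced obstruent /d/, so it voices to [d] by assimilation. /hibdozimkitdemeg/ → hibdozimkiddemeg.
Rule 2 (nasal place assimilation): no segment meets the environment; /hibdozimkiddemeg/ is unchanged.
Rule 3 (stop-cluster i-epenthesis): /b/ and /d/ form a stop–stop cluster, so [i] is inserted between them. /d/ and /d/ form a stop–stop cluster, so [i] is inserted between them. /hibdozimkiddemeg/ → hibidozimkididemeg.
Rule 4 (post-nasal voicing): /k/ is a voiceless stop immediately after the nasal /m/, so it voices to [g]. /hibidozimkididemeg/ → hibidozimgididemeg.
Rule 5 (final devoicing): /g/ is a voiced stop in word-final position, so it devoices to [k]. /hibidozimgididemeg/ → hibidozimgididemek.

hibidozimgididemek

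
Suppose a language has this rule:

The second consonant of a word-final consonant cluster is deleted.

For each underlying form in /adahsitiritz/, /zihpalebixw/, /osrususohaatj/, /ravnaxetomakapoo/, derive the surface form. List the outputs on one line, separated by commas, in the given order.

/adahsitiritz/: /z/ is the second consonant of a word-final cluster /tz/, so it deletes. → [adahsitirit].
/zihpalebixw/: /w/ is the second consonant of a word-final cluster /xw/, so it deletes. → [zihpalebix].
/osrususohaatj/: /j/ is the second consonant of a word-final cluster /tj/, so it deletes. → [osrususohaat].
/ravnaxetomakapoo/: the rule's environment is not met; surfaces unchanged as [ravnaxetomakapoo].

adahsitirit, zihpalebix, osrususohaat, ravnaxetomakapoo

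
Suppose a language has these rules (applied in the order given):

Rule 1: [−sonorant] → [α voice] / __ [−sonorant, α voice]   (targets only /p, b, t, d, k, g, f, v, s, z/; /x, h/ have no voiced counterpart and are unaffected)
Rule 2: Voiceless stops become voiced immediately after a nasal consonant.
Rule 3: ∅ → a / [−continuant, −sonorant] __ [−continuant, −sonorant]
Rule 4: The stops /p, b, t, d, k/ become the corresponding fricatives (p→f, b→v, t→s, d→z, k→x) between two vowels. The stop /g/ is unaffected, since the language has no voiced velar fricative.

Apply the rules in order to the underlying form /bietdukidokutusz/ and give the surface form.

Rule 1 (regressive voicing assimilation): /t/ precedes the voiced obstruent /d/, so it voices to [d] by assimilation. /s/ precedes the voiced obstruent /z/, so it voices to [z] by assimilation. /bietdukidokutusz/ → bieddukidokutuzz.
Rule 2 (post-nasal voicing): no segment meets the environment; /bieddukidokutuzz/ is unchanged.
Rule 3 (stop-cluster a-epenthesis): /d/ and /d/ form a stop–stop cluster, so [a] is inserted between them. /bieddukidokutuzz/ → biedadukidokutuzz.
Rule 4 (intervocalic spirantization): /d/ is a stop between vowels /e/ and /a/, so it spirantizes to the fricative [z]. /d/ is a stop between vowels /a/ and /u/, so it spirantizes to the fricative [z]. /k/ is a stop between vowels /u/ and /i/, so it spirantizes to the fricative [x]. /d/ is a stop between vowels /i/ and /o/, so it spirantizes to the fricative [z]. /k/ is a stop between vowels /o/ and /u/, so it spirantizes to the fricative [x]. /t/ is a stop between vowels /u/ and /u/, so it spirantizes to the fricative [s]. /biedadukidokutuzz/ → biezazuxizoxusuzz.

biezazuxizoxusuzz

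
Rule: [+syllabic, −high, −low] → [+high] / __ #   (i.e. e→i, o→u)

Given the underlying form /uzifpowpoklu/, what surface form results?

No segment of /uzifpowpoklu/ meets the structural description of the rule, so the form surfaces unchanged.

uzifpowpoklu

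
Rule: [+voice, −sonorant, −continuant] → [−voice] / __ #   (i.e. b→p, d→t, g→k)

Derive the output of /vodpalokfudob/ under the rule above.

/b/ is a voiced stop in word-final position, so it devoices to [p].
Surface form: [vodpalokfudop].

vodpalokfudop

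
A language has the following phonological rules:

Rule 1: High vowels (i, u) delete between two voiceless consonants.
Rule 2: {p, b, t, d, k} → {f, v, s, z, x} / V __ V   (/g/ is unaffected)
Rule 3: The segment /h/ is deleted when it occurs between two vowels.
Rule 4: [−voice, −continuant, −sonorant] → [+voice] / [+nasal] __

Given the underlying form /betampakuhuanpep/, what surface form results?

besambakhuanbep

Rule 1 (high vowel syncope): /u/ is a high vowel flanked by voiceless consonants /k/ and /h/, so it deletes. /betampakuhuanpep/ → betampakhuanpep.
Rule 2 (intervocalic spirantization): /t/ is a stop between vowels /e/ and /a/, so it spirantizes to the fricative [s]. /betampakhuanpep/ → besampakhuanpep.
Rule 3 (intervocalic h-deletion): no segment meets the environment; /besampakhuanpep/ is unchanged.
Rule 4 (post-nasal voicing): /p/ is a voiceless stop immediately after the nasal /m/, so it voices to [b]. /p/ is a voiceless stop immediately after the nasal /n/, so it voices to [b]. /besampakhuanpep/ → besambakhuanbep.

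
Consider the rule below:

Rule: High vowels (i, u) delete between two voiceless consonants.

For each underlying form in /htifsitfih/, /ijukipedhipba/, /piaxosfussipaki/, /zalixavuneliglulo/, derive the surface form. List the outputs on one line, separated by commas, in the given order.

htfstfh, ijukpedhpba, piaxosfsspaki, zalixavuneliglulo

/htifsitfih/: /i/ is a high vowel flanked by voiceless consonants /t/ and /f/, so it deletes. /i/ is a high vowel flanked by voiceless consonants /s/ and /t/, so it deletes. /i/ is a high vowel flanked by voiceless consonants /f/ and /h/, so it deletes. → [htfstfh].
/ijukipedhipba/: /i/ is a high vowel flanked by voiceless consonants /k/ and /p/, so it deletes. /i/ is a high vowel flanked by voiceless consonants /h/ and /p/, so it deletes. → [ijukpedhpba].
/piaxosfussipaki/: /u/ is a high vowel flanked by voiceless consonants /f/ and /s/, so it deletes. /i/ is a high vowel flanked by voiceless consonants /s/ and /p/, so it deletes. → [piaxosfsspaki].
/zalixavuneliglulo/: the rule's environment is not met; surfaces unchanged as [zalixavuneliglulo].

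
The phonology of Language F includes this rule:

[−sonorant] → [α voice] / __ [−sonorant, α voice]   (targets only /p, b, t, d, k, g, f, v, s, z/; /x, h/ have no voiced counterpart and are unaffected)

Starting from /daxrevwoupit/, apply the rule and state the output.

No segment of /daxrevwoupit/ meets the structural description of the rule, so the form surfaces unchanged.

daxrevwoupit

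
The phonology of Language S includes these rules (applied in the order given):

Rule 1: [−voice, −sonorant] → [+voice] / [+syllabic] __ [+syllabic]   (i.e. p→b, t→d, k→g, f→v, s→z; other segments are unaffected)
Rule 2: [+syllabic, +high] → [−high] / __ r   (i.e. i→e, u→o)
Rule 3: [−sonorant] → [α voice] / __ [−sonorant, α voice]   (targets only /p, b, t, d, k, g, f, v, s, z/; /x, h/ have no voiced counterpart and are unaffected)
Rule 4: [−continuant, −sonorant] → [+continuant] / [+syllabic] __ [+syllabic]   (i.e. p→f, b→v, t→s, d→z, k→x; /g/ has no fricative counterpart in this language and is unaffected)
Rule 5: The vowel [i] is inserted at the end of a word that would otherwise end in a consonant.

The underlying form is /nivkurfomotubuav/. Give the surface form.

nifkorfomozuvuavi

Rule 1 (intervocalic voicing): /t/ is a voiceless obstruent between vowels /o/ and /u/, so it voices to [d]. /nivkurfomotubuav/ → nivkurfomodubuav.
Rule 2 (pre-rhotic lowering): /u/ is a high vowel immediately before /r/, so it lowers to [o]. /nivkurfomodubuav/ → nivkorfomodubuav.
Rule 3 (regressive voicing assimilation): /v/ precedes the voiceless obstruent /k/, so it devoices to [f] by assimilation. /nivkorfomodubuav/ → nifkorfomodubuav.
Rule 4 (intervocalic spirantization): /d/ is a stop between vowels /o/ and /u/, so it spirantizes to the fricative [z]. /b/ is a stop between vowels /u/ and /u/, so it spirantizes to the fricative [v]. /nifkorfomodubuav/ → nifkorfomozuvuav.
Rule 5 (final i-epenthesis): the form ends in the consonant /v/, so [i] is inserted word-finally. /nifkorfomozuvuav/ → nifkorfomozuvuavi.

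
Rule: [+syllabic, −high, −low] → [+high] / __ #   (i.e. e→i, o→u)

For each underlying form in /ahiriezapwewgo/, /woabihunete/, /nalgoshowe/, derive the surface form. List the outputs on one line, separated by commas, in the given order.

/ahiriezapwewgo/: /o/ is a mid vowel in word-final position, so it raises to [u]. → [ahiriezapwewgu].
/woabihunete/: /e/ is a mid vowel in word-final position, so it raises to [i]. → [woabihuneti].
/nalgoshowe/: /e/ is a mid vowel in word-final position, so it raises to [i]. → [nalgoshowi].

ahiriezapwewgu, woabihuneti, nalgoshowi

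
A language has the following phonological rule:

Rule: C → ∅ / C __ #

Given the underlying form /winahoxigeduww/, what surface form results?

winahoxigeduw

/w/ is the second consonant of a word-final cluster /ww/, so it deletes.
The other instances of /w/, /n/, /h/, /x/, /g/, /d/ do not occur in the required environment and remain unchanged.
Surface form: [winahoxigeduw].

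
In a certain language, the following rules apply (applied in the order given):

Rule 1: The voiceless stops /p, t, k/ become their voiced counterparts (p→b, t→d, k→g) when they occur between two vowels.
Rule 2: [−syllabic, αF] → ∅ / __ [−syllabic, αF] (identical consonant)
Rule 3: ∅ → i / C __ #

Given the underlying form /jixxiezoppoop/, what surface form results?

jixiezopoopi

Rule 1 (intervocalic voicing): no segment meets the environment; /jixxiezoppoop/ is unchanged.
Rule 2 (degemination): /xx/ is a geminate; the first /x/ deletes. /pp/ is a geminate; the first /p/ deletes. /jixxiezoppoop/ → jixiezopoop.
Rule 3 (final i-epenthesis): the form ends in the consonant /p/, so [i] is inserted word-finally. /jixiezopoop/ → jixiezopoopi.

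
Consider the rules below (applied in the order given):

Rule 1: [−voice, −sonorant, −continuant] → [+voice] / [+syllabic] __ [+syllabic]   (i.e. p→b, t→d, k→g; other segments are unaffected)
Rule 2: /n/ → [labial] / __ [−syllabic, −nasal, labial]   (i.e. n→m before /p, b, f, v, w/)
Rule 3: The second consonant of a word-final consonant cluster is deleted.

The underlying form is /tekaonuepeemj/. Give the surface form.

Rule 1 (intervocalic voicing): /k/ is a voiceless stop between vowels /e/ and /a/, so it voices to [g]. /p/ is a voiceless stop between vowels /e/ and /e/, so it voices to [b]. /tekaonuepeemj/ → tegaonuebeemj.
Rule 2 (nasal place assimilation): no segment meets the environment; /tegaonuebeemj/ is unchanged.
Rule 3 (final cluster simplification): /j/ is the second consonant of a word-final cluster /mj/, so it deletes. /tegaonuebeemj/ → tegaonuebeem.

tegaonuebeem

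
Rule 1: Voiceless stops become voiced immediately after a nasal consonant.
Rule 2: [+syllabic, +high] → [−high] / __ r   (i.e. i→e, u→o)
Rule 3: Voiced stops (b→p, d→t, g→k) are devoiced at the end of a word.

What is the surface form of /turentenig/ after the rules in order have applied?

torendenik

Rule 1 (post-nasal voicing): /t/ is a voiceless stop immediately after the nasal /n/, so it voices to [d]. /turentenig/ → turendenig.
Rule 2 (pre-rhotic lowering): /u/ is a high vowel immediately before /r/, so it lowers to [o]. /turendenig/ → torendenig.
Rule 3 (final devoicing): /g/ is a voiced stop in word-final position, so it devoices to [k]. /torendenig/ → torendenik.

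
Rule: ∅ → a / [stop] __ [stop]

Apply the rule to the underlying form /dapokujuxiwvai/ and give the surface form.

dapokujuxiwvai

No segment of /dapokujuxiwvai/ meets the structural description of the rule, so the form surfaces unchanged.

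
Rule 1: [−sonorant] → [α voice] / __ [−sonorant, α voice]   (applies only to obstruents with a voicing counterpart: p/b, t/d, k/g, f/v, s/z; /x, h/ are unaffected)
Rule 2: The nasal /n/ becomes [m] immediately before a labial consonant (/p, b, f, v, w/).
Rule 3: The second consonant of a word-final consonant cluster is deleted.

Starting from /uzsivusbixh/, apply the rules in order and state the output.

Rule 1 (regressive voicing assimilation): /z/ precedes the voiceless obstruent /s/, so it devoices to [s] by assimilation. /s/ precedes the voiced obstruent /b/, so it voices to [z] by assimilation. /uzsivusbixh/ → ussivuzbixh.
Rule 2 (nasal place assimilation): no segment meets the environment; /ussivuzbixh/ is unchanged.
Rule 3 (final cluster simplification): /h/ is the second consonant of a word-final cluster /xh/, so it deletes. /ussivuzbixh/ → ussivuzbix.

ussivuzbix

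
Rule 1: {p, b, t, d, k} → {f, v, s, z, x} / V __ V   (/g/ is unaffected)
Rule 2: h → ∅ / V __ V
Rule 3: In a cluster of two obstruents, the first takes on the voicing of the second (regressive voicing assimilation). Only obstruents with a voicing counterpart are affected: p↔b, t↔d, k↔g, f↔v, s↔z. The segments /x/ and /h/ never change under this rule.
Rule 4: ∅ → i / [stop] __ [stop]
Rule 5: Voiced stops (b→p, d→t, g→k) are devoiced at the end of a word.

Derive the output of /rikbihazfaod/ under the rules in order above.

Rule 1 (intervocalic spirantization): no segment meets the environment; /rikbihazfaod/ is unchanged.
Rule 2 (intervocalic h-deletion): /h/ occurs between vowels /i/ and /a/, so it deletes. /rikbihazfaod/ → rikbiazfaod.
Rule 3 (regressive voicing assimilation): /k/ precedes the voiced obstruent /b/, so it voices to [g] by assimilation. /z/ precedes the voiceless obstruent /f/, so it devoices to [s] by assimilation. /rikbiazfaod/ → rigbiasfaod.
Rule 4 (stop-cluster i-epenthesis): /g/ and /b/ form a stop–stop cluster, so [i] is inserted between them. /rigbiasfaod/ → rigibiasfaod.
Rule 5 (final devoicing): /d/ is a voiced stop in word-final position, so it devoices to [t]. /rigibiasfaod/ → rigibiasfaot.

rigibiasfaot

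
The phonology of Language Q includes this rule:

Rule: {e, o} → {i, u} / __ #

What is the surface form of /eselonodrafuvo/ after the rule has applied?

/o/ is a mid vowel in word-final position, so it raises to [u].
The other instances of /e/, /o/ do not occur in the required environment and remain unchanged.
Surface form: [eselonodrafuvu].

eselonodrafuvu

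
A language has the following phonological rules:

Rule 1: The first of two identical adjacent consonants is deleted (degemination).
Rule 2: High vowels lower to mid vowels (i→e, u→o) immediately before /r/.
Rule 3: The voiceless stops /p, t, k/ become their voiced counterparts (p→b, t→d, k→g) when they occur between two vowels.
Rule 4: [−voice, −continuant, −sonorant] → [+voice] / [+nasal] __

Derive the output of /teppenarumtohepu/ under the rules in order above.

Rule 1 (degemination): /pp/ is a geminate; the first /p/ deletes. /teppenarumtohepu/ → tepenarumtohepu.
Rule 2 (pre-rhotic lowering): no segment meets the environment; /tepenarumtohepu/ is unchanged.
Rule 3 (intervocalic voicing): /p/ is a voiceless stop between vowels /e/ and /e/, so it voices to [b]. /p/ is a voiceless stop between vowels /e/ and /u/, so it voices to [b]. /tepenarumtohepu/ → tebenarumtohebu.
Rule 4 (post-nasal voicing): /t/ is a voiceless stop immediately after the nasal /m/, so it voices to [d]. /tebenarumtohebu/ → tebenarumdohebu.

tebenarumdohebu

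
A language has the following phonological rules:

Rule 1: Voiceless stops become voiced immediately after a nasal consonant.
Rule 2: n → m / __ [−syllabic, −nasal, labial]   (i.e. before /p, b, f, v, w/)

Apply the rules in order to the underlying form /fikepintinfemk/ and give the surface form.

Rule 1 (post-nasal voicing): /t/ is a voiceless stop immediately after the nasal /n/, so it voices to [d]. /k/ is a voiceless stop immediately after the nasal /m/, so it voices to [g]. /fikepintinfemk/ → fikepindinfemg.
Rule 2 (nasal place assimilation): /n/ precedes the labial consonant /f/, so it assimilates in place to [m]. /fikepindinfemg/ → fikepindimfemg.

fikepindimfemg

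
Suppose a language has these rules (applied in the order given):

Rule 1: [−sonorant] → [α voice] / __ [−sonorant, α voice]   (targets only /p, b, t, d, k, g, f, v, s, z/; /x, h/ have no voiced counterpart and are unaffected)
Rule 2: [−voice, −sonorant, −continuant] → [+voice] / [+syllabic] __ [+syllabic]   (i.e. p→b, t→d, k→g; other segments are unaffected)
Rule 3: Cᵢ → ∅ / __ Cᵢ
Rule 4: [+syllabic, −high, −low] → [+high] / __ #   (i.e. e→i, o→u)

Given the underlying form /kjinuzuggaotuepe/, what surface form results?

kjinuzugaoduebi

Rule 1 (regressive voicing assimilation): no segment meets the environment; /kjinuzuggaotuepe/ is unchanged.
Rule 2 (intervocalic voicing): /t/ is a voiceless stop between vowels /o/ and /u/, so it voices to [d]. /p/ is a voiceless stop between vowels /e/ and /e/, so it voices to [b]. /kjinuzuggaotuepe/ → kjinuzuggaoduebe.
Rule 3 (degemination): /gg/ is a geminate; the first /g/ deletes. /kjinuzuggaoduebe/ → kjinuzugaoduebe.
Rule 4 (final vowel raising): /e/ is a mid vowel in word-final position, so it raises to [i]. /kjinuzugaoduebe/ → kjinuzugaoduebi.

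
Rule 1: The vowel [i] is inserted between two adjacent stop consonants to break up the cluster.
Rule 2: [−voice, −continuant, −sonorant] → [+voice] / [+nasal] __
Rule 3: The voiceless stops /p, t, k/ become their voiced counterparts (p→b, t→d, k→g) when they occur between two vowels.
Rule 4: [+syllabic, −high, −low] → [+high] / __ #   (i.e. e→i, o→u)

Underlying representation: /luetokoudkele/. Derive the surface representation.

luedogoudigeli

Rule 1 (stop-cluster i-epenthesis): /d/ and /k/ form a stop–stop cluster, so [i] is inserted between them. /luetokoudkele/ → luetokoudikele.
Rule 2 (post-nasal voicing): no segment meets the environment; /luetokoudikele/ is unchanged.
Rule 3 (intervocalic voicing): /t/ is a voiceless stop between vowels /e/ and /o/, so it voices to [d]. /k/ is a voiceless stop between vowels /o/ and /o/, so it voices to [g]. /k/ is a voiceless stop between vowels /i/ and /e/, so it voices to [g]. /luetokoudikele/ → luedogoudigele.
Rule 4 (final vowel raising): /e/ is a mid vowel in word-final position, so it raises to [i]. /luedogoudigele/ → luedogoudigeli.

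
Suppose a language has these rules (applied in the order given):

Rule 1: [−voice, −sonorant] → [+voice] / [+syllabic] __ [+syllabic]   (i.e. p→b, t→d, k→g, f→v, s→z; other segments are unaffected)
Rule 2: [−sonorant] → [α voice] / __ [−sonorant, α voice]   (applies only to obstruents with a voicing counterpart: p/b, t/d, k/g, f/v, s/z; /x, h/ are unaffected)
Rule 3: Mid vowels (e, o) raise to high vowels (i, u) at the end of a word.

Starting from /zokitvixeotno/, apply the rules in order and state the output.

zogidvixeotnu

Rule 1 (intervocalic voicing): /k/ is a voiceless obstruent between vowels /o/ and /i/, so it voices to [g]. /zokitvixeotno/ → zogitvixeotno.
Rule 2 (regressive voicing assimilation): /t/ precedes the voiced obstruent /v/, so it voices to [d] by assimilation. /zogitvixeotno/ → zogidvixeotno.
Rule 3 (final vowel raising): /o/ is a mid vowel in word-final position, so it raises to [u]. /zogidvixeotno/ → zogidvixeotnu.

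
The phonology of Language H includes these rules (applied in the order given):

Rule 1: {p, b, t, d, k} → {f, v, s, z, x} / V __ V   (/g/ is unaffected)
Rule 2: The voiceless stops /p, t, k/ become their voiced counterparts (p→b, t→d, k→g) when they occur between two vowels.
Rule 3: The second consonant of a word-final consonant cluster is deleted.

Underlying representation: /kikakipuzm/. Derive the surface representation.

Rule 1 (intervocalic spirantization): /k/ is a stop between vowels /i/ and /a/, so it spirantizes to the fricative [x]. /k/ is a stop between vowels /a/ and /i/, so it spirantizes to the fricative [x]. /p/ is a stop between vowels /i/ and /u/, so it spirantizes to the fricative [f]. /kikakipuzm/ → kixaxifuzm.
Rule 2 (intervocalic voicing): no segment meets the environment; /kixaxifuzm/ is unchanged.
Rule 3 (final cluster simplification): /m/ is the second consonant of a word-final cluster /zm/, so it deletes. /kixaxifuzm/ → kixaxifuz.

kixaxifuz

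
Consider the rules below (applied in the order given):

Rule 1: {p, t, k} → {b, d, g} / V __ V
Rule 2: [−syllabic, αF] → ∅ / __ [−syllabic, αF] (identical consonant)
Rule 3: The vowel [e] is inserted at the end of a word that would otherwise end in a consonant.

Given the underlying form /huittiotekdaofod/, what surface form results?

huitiodekdaofode

Rule 1 (intervocalic voicing): /t/ is a voiceless stop between vowels /o/ and /e/, so it voices to [d]. /huittiotekdaofod/ → huittiodekdaofod.
Rule 2 (degemination): /tt/ is a geminate; the first /t/ deletes. /huittiodekdaofod/ → huitiodekdaofod.
Rule 3 (final e-epenthesis): the form ends in the consonant /d/, so [e] is inserted word-finally. /huitiodekdaofod/ → huitiodekdaofode.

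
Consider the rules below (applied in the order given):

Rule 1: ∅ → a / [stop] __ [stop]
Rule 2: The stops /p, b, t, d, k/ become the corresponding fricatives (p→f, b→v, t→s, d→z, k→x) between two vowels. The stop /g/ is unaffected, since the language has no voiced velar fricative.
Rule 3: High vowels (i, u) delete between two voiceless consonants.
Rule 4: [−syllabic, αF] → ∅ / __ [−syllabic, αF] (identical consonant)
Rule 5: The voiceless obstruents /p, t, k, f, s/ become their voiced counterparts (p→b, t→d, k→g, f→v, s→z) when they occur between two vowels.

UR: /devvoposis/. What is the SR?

Rule 1 (stop-cluster a-epenthesis): no segment meets the environment; /devvoposis/ is unchanged.
Rule 2 (intervocalic spirantization): /p/ is a stop between vowels /o/ and /o/, so it spirantizes to the fricative [f]. /devvoposis/ → devvofosis.
Rule 3 (high vowel syncope): /i/ is a high vowel flanked by voiceless consonants /s/ and /s/, so it deletes. /devvofosis/ → devvofoss.
Rule 4 (degemination): /vv/ is a geminate; the first /v/ deletes. /ss/ is a geminate; the first /s/ deletes. /devvofoss/ → devofos.
Rule 5 (intervocalic voicing): /f/ is a voiceless obstruent between vowels /o/ and /o/, so it voices to [v]. /devofos/ → devovos.

devovos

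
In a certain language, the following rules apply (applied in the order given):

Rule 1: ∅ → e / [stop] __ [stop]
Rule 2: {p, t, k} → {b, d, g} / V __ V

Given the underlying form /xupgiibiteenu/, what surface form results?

xubegiibideenu

Rule 1 (stop-cluster e-epenthesis): /p/ and /g/ form a stop–stop cluster, so [e] is inserted between them. /xupgiibiteenu/ → xupegiibiteenu.
Rule 2 (intervocalic voicing): /p/ is a voiceless stop between vowels /u/ and /e/, so it voices to [b]. /t/ is a voiceless stop between vowels /i/ and /e/, so it voices to [d]. /xupegiibiteenu/ → xubegiibideenu.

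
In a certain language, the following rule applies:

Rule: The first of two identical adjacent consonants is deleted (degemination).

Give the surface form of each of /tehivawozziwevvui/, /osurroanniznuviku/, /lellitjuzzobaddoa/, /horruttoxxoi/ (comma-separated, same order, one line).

/tehivawozziwevvui/: /zz/ is a geminate; the first /z/ deletes. /vv/ is a geminate; the first /v/ deletes. → [tehivawoziwevui].
/osurroanniznuviku/: /rr/ is a geminate; the first /r/ deletes. /nn/ is a geminate; the first /n/ deletes. → [osuroaniznuviku].
/lellitjuzzobaddoa/: /ll/ is a geminate; the first /l/ deletes. /zz/ is a geminate; the first /z/ deletes. /dd/ is a geminate; the first /d/ deletes. → [lelitjuzobadoa].
/horruttoxxoi/: /rr/ is a geminate; the first /r/ deletes. /tt/ is a geminate; the first /t/ deletes. /xx/ is a geminate; the first /x/ deletes. → [horutoxoi].

tehivawoziwevui, osuroaniznuviku, lelitjuzobadoa, horutoxoi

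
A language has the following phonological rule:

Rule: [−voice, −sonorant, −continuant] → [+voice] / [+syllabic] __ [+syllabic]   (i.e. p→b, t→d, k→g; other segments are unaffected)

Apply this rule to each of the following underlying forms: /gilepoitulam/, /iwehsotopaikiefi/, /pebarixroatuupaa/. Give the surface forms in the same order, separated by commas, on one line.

gileboidulam, iwehsodobaigiefi, pebarixroaduubaa

/gilepoitulam/: /p/ is a voiceless stop between vowels /e/ and /o/, so it voices to [b]. /t/ is a voiceless stop between vowels /i/ and /u/, so it voices to [d]. → [gileboidulam].
/iwehsotopaikiefi/: /t/ is a voiceless stop between vowels /o/ and /o/, so it voices to [d]. /p/ is a voiceless stop between vowels /o/ and /a/, so it voices to [b]. /k/ is a voiceless stop between vowels /i/ and /i/, so it voices to [g]. → [iwehsodobaigiefi].
/pebarixroatuupaa/: /t/ is a voiceless stop between vowels /a/ and /u/, so it voices to [d]. /p/ is a voiceless stop between vowels /u/ and /a/, so it voices to [b]. → [pebarixroaduubaa].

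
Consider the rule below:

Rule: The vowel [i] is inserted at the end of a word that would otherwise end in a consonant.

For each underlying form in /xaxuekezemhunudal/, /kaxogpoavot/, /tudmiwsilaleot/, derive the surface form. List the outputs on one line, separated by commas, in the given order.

xaxuekezemhunudali, kaxogpoavoti, tudmiwsilaleoti

/xaxuekezemhunudal/: the form ends in the consonant /l/, so [i] is inserted word-finally. → [xaxuekezemhunudali].
/kaxogpoavot/: the form ends in the consonant /t/, so [i] is inserted word-finally. → [kaxogpoavoti].
/tudmiwsilaleot/: the form ends in the consonant /t/, so [i] is inserted word-finally. → [tudmiwsilaleoti].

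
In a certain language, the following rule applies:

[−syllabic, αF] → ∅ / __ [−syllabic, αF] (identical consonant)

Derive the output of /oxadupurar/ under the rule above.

No segment of /oxadupurar/ meets the structural description of the rule, so the form surfaces unchanged.

oxadupurar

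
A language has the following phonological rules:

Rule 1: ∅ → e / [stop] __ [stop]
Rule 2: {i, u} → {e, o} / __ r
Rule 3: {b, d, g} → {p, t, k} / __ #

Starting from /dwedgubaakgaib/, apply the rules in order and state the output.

Rule 1 (stop-cluster e-epenthesis): /d/ and /g/ form a stop–stop cluster, so [e] is inserted between them. /k/ and /g/ form a stop–stop cluster, so [e] is inserted between them. /dwedgubaakgaib/ → dwedegubaakegaib.
Rule 2 (pre-rhotic lowering): no segment meets the environment; /dwedegubaakegaib/ is unchanged.
Rule 3 (final devoicing): /b/ is a voiced stop in word-final position, so it devoices to [p]. /dwedegubaakegaib/ → dwedegubaakegaip.

dwedegubaakegaip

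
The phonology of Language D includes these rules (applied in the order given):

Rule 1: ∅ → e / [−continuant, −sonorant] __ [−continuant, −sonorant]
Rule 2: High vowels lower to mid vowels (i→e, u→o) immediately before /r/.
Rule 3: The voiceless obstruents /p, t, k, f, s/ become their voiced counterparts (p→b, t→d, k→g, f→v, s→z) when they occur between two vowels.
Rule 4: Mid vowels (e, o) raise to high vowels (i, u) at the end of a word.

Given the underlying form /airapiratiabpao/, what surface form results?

aeraberadiabebau

Rule 1 (stop-cluster e-epenthesis): /b/ and /p/ form a stop–stop cluster, so [e] is inserted between them. /airapiratiabpao/ → airapiratiabepao.
Rule 2 (pre-rhotic lowering): /i/ is a high vowel immediately before /r/, so it lowers to [e]. /i/ is a high vowel immediately before /r/, so it lowers to [e]. /airapiratiabepao/ → aeraperatiabepao.
Rule 3 (intervocalic voicing): /p/ is a voiceless obstruent between vowels /a/ and /e/, so it voices to [b]. /t/ is a voiceless obstruent between vowels /a/ and /i/, so it voices to [d]. /p/ is a voiceless obstruent between vowels /e/ and /a/, so it voices to [b]. /aeraperatiabepao/ → aeraberadiabebao.
Rule 4 (final vowel raising): /o/ is a mid vowel in word-final position, so it raises to [u]. /aeraberadiabebao/ → aeraberadiabebau.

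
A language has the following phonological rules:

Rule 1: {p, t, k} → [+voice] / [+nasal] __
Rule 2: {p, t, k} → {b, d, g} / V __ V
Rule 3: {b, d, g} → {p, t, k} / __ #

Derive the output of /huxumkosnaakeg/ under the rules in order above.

Rule 1 (post-nasal voicing): /k/ is a voiceless stop immediately after the nasal /m/, so it voices to [g]. /huxumkosnaakeg/ → huxumgosnaakeg.
Rule 2 (intervocalic voicing): /k/ is a voiceless stop between vowels /a/ and /e/, so it voices to [g]. /huxumgosnaakeg/ → huxumgosnaageg.
Rule 3 (final devoicing): /g/ is a voiced stop in word-final position, so it devoices to [k]. /huxumgosnaageg/ → huxumgosnaagek.

huxumgosnaagek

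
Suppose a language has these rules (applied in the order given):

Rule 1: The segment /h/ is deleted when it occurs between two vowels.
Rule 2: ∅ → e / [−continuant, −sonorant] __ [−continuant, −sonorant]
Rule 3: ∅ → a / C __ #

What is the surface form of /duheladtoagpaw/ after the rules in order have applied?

dueladetoagepawa

Rule 1 (intervocalic h-deletion): /h/ occurs between vowels /u/ and /e/, so it deletes. /duheladtoagpaw/ → dueladtoagpaw.
Rule 2 (stop-cluster e-epenthesis): /d/ and /t/ form a stop–stop cluster, so [e] is inserted between them. /g/ and /p/ form a stop–stop cluster, so [e] is inserted between them. /dueladtoagpaw/ → dueladetoagepaw.
Rule 3 (final a-epenthesis): the form ends in the consonant /w/, so [a] is inserted word-finally. /dueladetoagepaw/ → dueladetoagepawa.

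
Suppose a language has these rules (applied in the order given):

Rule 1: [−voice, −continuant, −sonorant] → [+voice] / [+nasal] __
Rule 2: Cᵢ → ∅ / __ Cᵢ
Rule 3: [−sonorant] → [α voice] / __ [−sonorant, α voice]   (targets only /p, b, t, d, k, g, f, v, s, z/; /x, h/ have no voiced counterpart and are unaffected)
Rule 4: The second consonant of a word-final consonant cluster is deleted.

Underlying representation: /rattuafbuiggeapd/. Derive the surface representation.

ratuavbuigeab

Rule 1 (post-nasal voicing): no segment meets the environment; /rattuafbuiggeapd/ is unchanged.
Rule 2 (degemination): /tt/ is a geminate; the first /t/ deletes. /gg/ is a geminate; the first /g/ deletes. /rattuafbuiggeapd/ → ratuafbuigeapd.
Rule 3 (regressive voicing assimilation): /f/ precedes the voiced obstruent /b/, so it voices to [v] by assimilation. /p/ precedes the voiced obstruent /d/, so it voices to [b] by assimilation. /ratuafbuigeapd/ → ratuavbuigeabd.
Rule 4 (final cluster simplification): /d/ is the second consonant of a word-final cluster /bd/, so it deletes. /ratuavbuigeabd/ → ratuavbuigeab.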